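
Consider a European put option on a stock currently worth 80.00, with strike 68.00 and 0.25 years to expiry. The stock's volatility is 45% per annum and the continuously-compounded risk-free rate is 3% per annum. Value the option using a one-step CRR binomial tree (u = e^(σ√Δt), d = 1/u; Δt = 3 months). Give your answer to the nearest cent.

2.21

CRR parameters: u = e^(σ√Δt) = e^(0.45·√0.25) = 1.2523, d = 1/u = 0.7985
Per-period rate: rΔt = 0.03·0.25 = 0.0075, so R = e^0.0075 = 1.0075
Risk-neutral probability p = (e^0.0075 − 0.7985)/(1.2523 − 0.7985) = 0.2090/0.4538 = 0.4606
Terminal stock prices: S_u = 100.2, S_d = 63.88
Terminal payoffs (K − S): max(-32.19, 0) = 0, max(4.119, 0) = 4.119
Node 0 (S = 80): V_0 = e^(−0.0075)·[0.4606·0.0000 + 0.5394·4.1187] = 2.2051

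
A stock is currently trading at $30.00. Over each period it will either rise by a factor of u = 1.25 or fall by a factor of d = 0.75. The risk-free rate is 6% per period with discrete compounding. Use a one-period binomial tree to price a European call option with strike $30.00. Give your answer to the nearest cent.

$4.39

Risk-neutral probability p = (1 + 0.06 − 0.75)/(1.25 − 0.75) = 0.3100/0.5000 = 0.6200
Terminal stock prices: S_u = 37.5, S_d = 22.5
Terminal payoffs (S − K): max(7.5, 0) = 7.5, max(-7.5, 0) = 0
Node 0 (S = 30): V_0 = 1/1.06·[0.6200·7.5000 + 0.3800·0.0000] = 4.3868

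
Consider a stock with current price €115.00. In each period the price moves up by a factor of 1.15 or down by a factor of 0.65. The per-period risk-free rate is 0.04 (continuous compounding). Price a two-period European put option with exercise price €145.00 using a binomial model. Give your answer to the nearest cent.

Risk-neutral probability p = (e^0.04 − 0.65)/(1.15 − 0.65) = 0.3908/0.5000 = 0.7816
Terminal stock prices: S_uu = 152.1, S_ud = 85.96, S_dd = 48.59
Terminal payoffs (K − S): max(-7.087, 0) = 0, max(59.04, 0) = 59.04, max(96.41, 0) = 96.41
Node u (S = 132.2): V_u = e^(−0.04)·[0.7816·0.0000 + 0.2184·59.0375] = 12.3870
Node d (S = 74.75): V_d = e^(−0.04)·[0.7816·59.0375 + 0.2184·96.4125] = 64.5645
Node 0 (S = 115): V_0 = e^(−0.04)·[0.7816·12.3870 + 0.2184·64.5645] = 22.8489

€22.85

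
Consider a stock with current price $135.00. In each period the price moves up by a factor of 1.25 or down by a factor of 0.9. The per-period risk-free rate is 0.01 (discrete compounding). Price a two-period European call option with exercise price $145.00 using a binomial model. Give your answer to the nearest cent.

$9.29

Risk-neutral probability p = (1 + 0.01 − 0.9)/(1.25 − 0.9) = 0.1100/0.3500 = 0.3143
Terminal stock prices: S_uu = 210.9, S_ud = 151.9, S_dd = 109.4
Terminal payoffs (S − K): max(65.94, 0) = 65.94, max(6.875, 0) = 6.875, max(-35.65, 0) = 0
Node u (S = 168.8): V_u = 1/1.01·[0.3143·65.9375 + 0.6857·6.8750] = 25.1856
Node d (S = 121.5): V_d = 1/1.01·[0.3143·6.8750 + 0.6857·0.0000] = 2.1393
Node 0 (S = 135): V_0 = 1/1.01·[0.3143·25.1856 + 0.6857·2.1393] = 9.2896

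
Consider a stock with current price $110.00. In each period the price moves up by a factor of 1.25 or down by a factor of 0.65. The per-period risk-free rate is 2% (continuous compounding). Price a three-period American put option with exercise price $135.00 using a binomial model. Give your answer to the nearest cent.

Risk-neutral probability p = (e^0.02 − 0.65)/(1.25 − 0.65) = 0.3702/0.6000 = 0.6170
Terminal stock prices: S_uuu = 214.8, S_uud = 111.7, S_udd = 58.09, S_ddd = 30.21
Terminal payoffs (K − S): max(-79.84, 0) = 0, max(23.28, 0) = 23.28, max(76.91, 0) = 76.91, max(104.8, 0) = 104.8
Node uu (S = 171.9): continuation = e^(−0.02)·[0.6170·0.0000 + 0.3830·23.2812] = 8.7401; exercise value = 0.0000 ≤ continuation, so V_uu = 8.7401
Node ud (S = 89.38): continuation = e^(−0.02)·[0.6170·23.2812 + 0.3830·76.9062] = 42.9518; exercise value = 45.6250 > continuation, so V_ud = 45.6250 (exercise)
Node dd (S = 46.48): continuation = e^(−0.02)·[0.6170·76.9062 + 0.3830·104.7912] = 85.8518; exercise value = 88.5250 > continuation, so V_dd = 88.5250 (exercise)
Node u (S = 137.5): continuation = e^(−0.02)·[0.6170·8.7401 + 0.3830·45.6250] = 22.4141; exercise value = 0.0000 ≤ continuation, so V_u = 22.4141
Node d (S = 71.5): continuation = e^(−0.02)·[0.6170·45.6250 + 0.3830·88.5250] = 60.8268; exercise value = 63.5000 > continuation, so V_d = 63.5000 (exercise)
Node 0 (S = 110): continuation = e^(−0.02)·[0.6170·22.4141 + 0.3830·63.5000] = 37.3945; exercise value = 25.0000 ≤ continuation, so V_0 = 37.3945

$37.39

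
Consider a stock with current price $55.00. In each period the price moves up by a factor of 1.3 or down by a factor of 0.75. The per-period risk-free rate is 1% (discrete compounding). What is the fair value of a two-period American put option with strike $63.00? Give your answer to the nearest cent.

$13.65

Risk-neutral probability p = (1 + 0.01 − 0.75)/(1.3 − 0.75) = 0.2600/0.5500 = 0.4727
Terminal stock prices: S_uu = 92.95, S_ud = 53.62, S_dd = 30.94
Terminal payoffs (K − S): max(-29.95, 0) = 0, max(9.375, 0) = 9.375, max(32.06, 0) = 32.06
Node u (S = 71.5): continuation = 1/1.01·[0.4727·0.0000 + 0.5273·9.3750] = 4.8942; exercise value = 0.0000 ≤ continuation, so V_u = 4.8942
Node d (S = 41.25): continuation = 1/1.01·[0.4727·9.3750 + 0.5273·32.0625] = 21.1262; exercise value = 21.7500 > continuation, so V_d = 21.7500 (exercise)
Node 0 (S = 55): continuation = 1/1.01·[0.4727·4.8942 + 0.5273·21.7500] = 13.6454; exercise value = 8.0000 ≤ continuation, so V_0 = 13.6454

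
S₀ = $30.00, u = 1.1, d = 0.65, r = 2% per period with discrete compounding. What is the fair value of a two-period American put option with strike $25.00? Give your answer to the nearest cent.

Risk-neutral probability p = (1 + 0.02 − 0.65)/(1.1 − 0.65) = 0.3700/0.4500 = 0.8222
Terminal stock prices: S_uu = 36.3, S_ud = 21.45, S_dd = 12.68
Terminal payoffs (K − S): max(-11.3, 0) = 0, max(3.55, 0) = 3.55, max(12.32, 0) = 12.32
Node u (S = 33): continuation = 1/1.02·[0.8222·0.0000 + 0.1778·3.5500] = 0.6187; exercise value = 0.0000 ≤ continuation, so V_u = 0.6187
Node d (S = 19.5): continuation = 1/1.02·[0.8222·3.5500 + 0.1778·12.3250] = 5.0098; exercise value = 5.5000 > continuation, so V_d = 5.5000 (exercise)
Node 0 (S = 30): continuation = 1/1.02·[0.8222·0.6187 + 0.1778·5.5000] = 1.4574; exercise value = 0.0000 ≤ continuation, so V_0 = 1.4574

$1.46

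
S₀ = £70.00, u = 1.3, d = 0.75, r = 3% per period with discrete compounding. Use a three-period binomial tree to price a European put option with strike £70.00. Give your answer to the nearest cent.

£10.72

Risk-neutral probability p = (1 + 0.03 − 0.75)/(1.3 − 0.75) = 0.2800/0.5500 = 0.5091
Terminal stock prices: S_uuu = 153.8, S_uud = 88.73, S_udd = 51.19, S_ddd = 29.53
Terminal payoffs (K − S): max(-83.79, 0) = 0, max(-18.73, 0) = 0, max(18.81, 0) = 18.81, max(40.47, 0) = 40.47
Node uu (S = 118.3): V_uu = 1/1.03·[0.5091·0.0000 + 0.4909·0.0000] = 0.0000
Node ud (S = 68.25): V_ud = 1/1.03·[0.5091·0.0000 + 0.4909·18.8125] = 8.9662
Node dd (S = 39.38): V_dd = 1/1.03·[0.5091·18.8125 + 0.4909·40.4688] = 28.5862
Node u (S = 91): V_u = 1/1.03·[0.5091·0.0000 + 0.4909·8.9662] = 4.2734
Node d (S = 52.5): V_d = 1/1.03·[0.5091·8.9662 + 0.4909·28.5862] = 18.0562
Node 0 (S = 70): V_0 = 1/1.03·[0.5091·4.2734 + 0.4909·18.0562] = 10.7179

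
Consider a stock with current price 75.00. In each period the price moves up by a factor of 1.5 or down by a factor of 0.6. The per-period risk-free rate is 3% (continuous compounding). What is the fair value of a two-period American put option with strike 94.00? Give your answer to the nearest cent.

Risk-neutral probability p = (e^0.03 − 0.6)/(1.5 − 0.6) = 0.4305/0.9000 = 0.4783
Terminal stock prices: S_uu = 168.8, S_ud = 67.5, S_dd = 27
Terminal payoffs (K − S): max(-74.75, 0) = 0, max(26.5, 0) = 26.5, max(67, 0) = 67
Node u (S = 112.5): continuation = e^(−0.03)·[0.4783·0.0000 + 0.5217·26.5000] = 13.4169; exercise value = 0.0000 ≤ continuation, so V_u = 13.4169
Node d (S = 45): continuation = e^(−0.03)·[0.4783·26.5000 + 0.5217·67.0000] = 46.2219; exercise value = 49.0000 > continuation, so V_d = 49.0000 (exercise)
Node 0 (S = 75): continuation = e^(−0.03)·[0.4783·13.4169 + 0.5217·49.0000] = 31.0360; exercise value = 19.0000 ≤ continuation, so V_0 = 31.0360

31.04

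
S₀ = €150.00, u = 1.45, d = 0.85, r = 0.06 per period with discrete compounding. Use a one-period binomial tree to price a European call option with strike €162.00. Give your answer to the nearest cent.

€18.33

Risk-neutral probability p = (1 + 0.06 − 0.85)/(1.45 − 0.85) = 0.2100/0.6000 = 0.3500
Terminal stock prices: S_u = 217.5, S_d = 127.5
Terminal payoffs (S − K): max(55.5, 0) = 55.5, max(-34.5, 0) = 0
Node 0 (S = 150): V_0 = 1/1.06·[0.3500·55.5000 + 0.6500·0.0000] = 18.3255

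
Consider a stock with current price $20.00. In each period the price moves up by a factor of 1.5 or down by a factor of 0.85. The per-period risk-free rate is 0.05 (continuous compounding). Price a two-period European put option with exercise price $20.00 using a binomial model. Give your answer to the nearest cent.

$2.39

Risk-neutral probability p = (e^0.05 − 0.85)/(1.5 − 0.85) = 0.2013/0.6500 = 0.3096
Terminal stock prices: S_uu = 45, S_ud = 25.5, S_dd = 14.45
Terminal payoffs (K − S): max(-25, 0) = 0, max(-5.5, 0) = 0, max(5.55, 0) = 5.55
Node u (S = 30): V_u = e^(−0.05)·[0.3096·0.0000 + 0.6904·0.0000] = 0.0000
Node d (S = 17): V_d = e^(−0.05)·[0.3096·0.0000 + 0.6904·5.5500] = 3.6446
Node 0 (S = 20): V_0 = e^(−0.05)·[0.3096·0.0000 + 0.6904·3.6446] = 2.3933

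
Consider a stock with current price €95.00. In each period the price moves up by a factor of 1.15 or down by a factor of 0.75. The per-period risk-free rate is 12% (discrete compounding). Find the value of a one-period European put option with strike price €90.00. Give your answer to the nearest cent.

Risk-neutral probability p = (1 + 0.12 − 0.75)/(1.15 − 0.75) = 0.3700/0.4000 = 0.9250
Terminal stock prices: S_u = 109.2, S_d = 71.25
Terminal payoffs (K − S): max(-19.25, 0) = 0, max(18.75, 0) = 18.75
Node 0 (S = 95): V_0 = 1/1.12·[0.9250·0.0000 + 0.0750·18.7500] = 1.2556

€1.26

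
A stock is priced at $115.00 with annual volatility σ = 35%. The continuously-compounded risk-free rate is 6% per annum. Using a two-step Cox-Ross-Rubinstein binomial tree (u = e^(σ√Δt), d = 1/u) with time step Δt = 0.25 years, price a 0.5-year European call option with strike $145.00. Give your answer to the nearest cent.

CRR parameters: u = e^(σ√Δt) = e^(0.35·√0.25) = 1.1912, d = 1/u = 0.8395
Per-period rate: rΔt = 0.06·0.25 = 0.015, so R = e^0.015 = 1.0151
Risk-neutral probability p = (e^0.015 − 0.8395)/(1.1912 − 0.8395) = 0.1757/0.3518 = 0.4993
Terminal stock prices: S_uu = 163.2, S_ud = 115, S_dd = 81.04
Terminal payoffs (S − K): max(18.19, 0) = 18.19, max(-30, 0) = 0, max(-63.96, 0) = 0
Node u (S = 137): V_u = e^(−0.015)·[0.4993·18.1928 + 0.5007·0.0000] = 8.9488
Node d (S = 96.54): V_d = e^(−0.015)·[0.4993·0.0000 + 0.5007·0.0000] = 0.0000
Node 0 (S = 115): V_0 = e^(−0.015)·[0.4993·8.9488 + 0.5007·0.0000] = 4.4018

$4.40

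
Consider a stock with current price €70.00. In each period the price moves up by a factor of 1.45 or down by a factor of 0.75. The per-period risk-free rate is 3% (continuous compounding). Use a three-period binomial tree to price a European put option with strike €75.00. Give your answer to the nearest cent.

€16.01

Risk-neutral probability p = (e^0.03 − 0.75)/(1.45 − 0.75) = 0.2805/0.7000 = 0.4006
Terminal stock prices: S_uuu = 213.4, S_uud = 110.4, S_udd = 57.09, S_ddd = 29.53
Terminal payoffs (K − S): max(-138.4, 0) = 0, max(-35.38, 0) = 0, max(17.91, 0) = 17.91, max(45.47, 0) = 45.47
Node uu (S = 147.2): V_uu = e^(−0.03)·[0.4006·0.0000 + 0.5994·0.0000] = 0.0000
Node ud (S = 76.12): V_ud = e^(−0.03)·[0.4006·0.0000 + 0.5994·17.9062] = 10.4149
Node dd (S = 39.38): V_dd = e^(−0.03)·[0.4006·17.9062 + 0.5994·45.4688] = 33.4084
Node u (S = 101.5): V_u = e^(−0.03)·[0.4006·0.0000 + 0.5994·10.4149] = 6.0577
Node d (S = 52.5): V_d = e^(−0.03)·[0.4006·10.4149 + 0.5994·33.4084] = 23.4810
Node 0 (S = 70): V_0 = e^(−0.03)·[0.4006·6.0577 + 0.5994·23.4810] = 16.0127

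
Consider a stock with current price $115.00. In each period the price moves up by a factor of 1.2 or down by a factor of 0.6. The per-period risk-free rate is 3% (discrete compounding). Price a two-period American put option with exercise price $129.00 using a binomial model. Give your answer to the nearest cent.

$25.35

Risk-neutral probability p = (1 + 0.03 − 0.6)/(1.2 − 0.6) = 0.4300/0.6000 = 0.7167
Terminal stock prices: S_uu = 165.6, S_ud = 82.8, S_dd = 41.4
Terminal payoffs (K − S): max(-36.6, 0) = 0, max(46.2, 0) = 46.2, max(87.6, 0) = 87.6
Node u (S = 138): continuation = 1/1.03·[0.7167·0.0000 + 0.2833·46.2000] = 12.7087; exercise value = 0.0000 ≤ continuation, so V_u = 12.7087
Node d (S = 69): continuation = 1/1.03·[0.7167·46.2000 + 0.2833·87.6000] = 56.2427; exercise value = 60.0000 > continuation, so V_d = 60.0000 (exercise)
Node 0 (S = 115): continuation = 1/1.03·[0.7167·12.7087 + 0.2833·60.0000] = 25.3475; exercise value = 14.0000 ≤ continuation, so V_0 = 25.3475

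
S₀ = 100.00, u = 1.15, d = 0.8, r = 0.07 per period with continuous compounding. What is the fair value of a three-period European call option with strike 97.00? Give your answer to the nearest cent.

Risk-neutral probability p = (e^0.07 − 0.8)/(1.15 − 0.8) = 0.2725/0.3500 = 0.7786
Terminal stock prices: S_uuu = 152.1, S_uud = 105.8, S_udd = 73.6, S_ddd = 51.2
Terminal payoffs (S − K): max(55.09, 0) = 55.09, max(8.8, 0) = 8.8, max(-23.4, 0) = 0, max(-45.8, 0) = 0
Node uu (S = 132.2): V_uu = e^(−0.07)·[0.7786·55.0875 + 0.2214·8.8000] = 41.8078
Node ud (S = 92): V_ud = e^(−0.07)·[0.7786·8.8000 + 0.2214·0.0000] = 6.3884
Node dd (S = 64): V_dd = e^(−0.07)·[0.7786·0.0000 + 0.2214·0.0000] = 0.0000
Node u (S = 115): V_u = e^(−0.07)·[0.7786·41.8078 + 0.2214·6.3884] = 31.6695
Node d (S = 80): V_d = e^(−0.07)·[0.7786·6.3884 + 0.2214·0.0000] = 4.6377
Node 0 (S = 100): V_0 = e^(−0.07)·[0.7786·31.6695 + 0.2214·4.6377] = 23.9481

23.95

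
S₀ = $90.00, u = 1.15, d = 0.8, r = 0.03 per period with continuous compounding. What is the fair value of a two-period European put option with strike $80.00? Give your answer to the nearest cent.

Risk-neutral probability p = (e^0.03 − 0.8)/(1.15 − 0.8) = 0.2305/0.3500 = 0.6584
Terminal stock prices: S_uu = 119, S_ud = 82.8, S_dd = 57.6
Terminal payoffs (K − S): max(-39.02, 0) = 0, max(-2.8, 0) = 0, max(22.4, 0) = 22.4
Node u (S = 103.5): V_u = e^(−0.03)·[0.6584·0.0000 + 0.3416·0.0000] = 0.0000
Node d (S = 72): V_d = e^(−0.03)·[0.6584·0.0000 + 0.3416·22.4000] = 7.4248
Node 0 (S = 90): V_0 = e^(−0.03)·[0.6584·0.0000 + 0.3416·7.4248] = 2.4611

$2.46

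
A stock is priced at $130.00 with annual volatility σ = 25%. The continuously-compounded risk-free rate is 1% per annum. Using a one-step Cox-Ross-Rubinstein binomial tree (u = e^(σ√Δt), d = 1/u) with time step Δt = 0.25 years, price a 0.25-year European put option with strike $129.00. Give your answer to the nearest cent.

$7.42

CRR parameters: u = e^(σ√Δt) = e^(0.25·√0.25) = 1.1331, d = 1/u = 0.8825
Per-period rate: rΔt = 0.01·0.25 = 0.0025, so R = e^0.0025 = 1.0025
Risk-neutral probability p = (e^0.0025 − 0.8825)/(1.1331 − 0.8825) = 0.1200/0.2507 = 0.4788
Terminal stock prices: S_u = 147.3, S_d = 114.7
Terminal payoffs (K − S): max(-18.31, 0) = 0, max(14.28, 0) = 14.28
Node 0 (S = 130): V_0 = e^(−0.0025)·[0.4788·0.0000 + 0.5212·14.2754] = 7.4221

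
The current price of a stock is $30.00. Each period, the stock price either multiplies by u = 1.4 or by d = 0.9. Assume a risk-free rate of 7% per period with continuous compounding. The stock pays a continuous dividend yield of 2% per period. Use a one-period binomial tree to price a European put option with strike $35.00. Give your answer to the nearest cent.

$5.20

Per-period risk-free factor R = e^0.07 = 1.0725; dividend-adjusted growth = e^(0.07−0.02) = 1.0513.
Risk-neutral probability p = (1.0513 − 0.9)/(1.4 − 0.9) = 0.1513/0.5000 = 0.3025
Terminal stock prices: S_u = 42, S_d = 27
Terminal payoffs (K − S): max(-7, 0) = 0, max(8, 0) = 8
Node 0 (S = 30): V_0 = e^(−0.07)·[0.3025·0.0000 + 0.6975·8.0000] = 5.2024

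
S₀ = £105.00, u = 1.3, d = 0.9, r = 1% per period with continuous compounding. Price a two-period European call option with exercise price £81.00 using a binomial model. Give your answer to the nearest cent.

Risk-neutral probability p = (e^0.01 − 0.9)/(1.3 − 0.9) = 0.1101/0.4000 = 0.2751
Terminal stock prices: S_uu = 177.5, S_ud = 122.9, S_dd = 85.05
Terminal payoffs (S − K): max(96.45, 0) = 96.45, max(41.85, 0) = 41.85, max(4.05, 0) = 4.05
Node u (S = 136.5): V_u = e^(−0.01)·[0.2751·96.4500 + 0.7249·41.8500] = 56.3060
Node d (S = 94.5): V_d = e^(−0.01)·[0.2751·41.8500 + 0.7249·4.0500] = 14.3060
Node 0 (S = 105): V_0 = e^(−0.01)·[0.2751·56.3060 + 0.7249·14.3060] = 25.6039

£25.60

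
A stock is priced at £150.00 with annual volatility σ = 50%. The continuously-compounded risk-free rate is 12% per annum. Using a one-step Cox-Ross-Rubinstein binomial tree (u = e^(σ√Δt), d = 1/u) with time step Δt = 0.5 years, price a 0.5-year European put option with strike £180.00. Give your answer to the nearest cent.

£35.29

CRR parameters: u = e^(σ√Δt) = e^(0.5·√0.5) = 1.4241, d = 1/u = 0.7022
Per-period rate: rΔt = 0.12·0.5 = 0.06, so R = e^0.06 = 1.0618
Risk-neutral probability p = (e^0.06 − 0.7022)/(1.4241 − 0.7022) = 0.3596/0.7219 = 0.4982
Terminal stock prices: S_u = 213.6, S_d = 105.3
Terminal payoffs (K − S): max(-33.62, 0) = 0, max(74.67, 0) = 74.67
Node 0 (S = 150): V_0 = e^(−0.06)·[0.4982·0.0000 + 0.5018·74.6717] = 35.2899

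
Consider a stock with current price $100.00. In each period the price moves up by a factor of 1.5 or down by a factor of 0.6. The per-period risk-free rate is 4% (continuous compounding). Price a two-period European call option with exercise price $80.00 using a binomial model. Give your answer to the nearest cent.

Risk-neutral probability p = (e^0.04 − 0.6)/(1.5 − 0.6) = 0.4408/0.9000 = 0.4898
Terminal stock prices: S_uu = 225, S_ud = 90, S_dd = 36
Terminal payoffs (S − K): max(145, 0) = 145, max(10, 0) = 10, max(-44, 0) = 0
Node u (S = 150): V_u = e^(−0.04)·[0.4898·145.0000 + 0.5102·10.0000] = 73.1368
Node d (S = 60): V_d = e^(−0.04)·[0.4898·10.0000 + 0.5102·0.0000] = 4.7058
Node 0 (S = 100): V_0 = e^(−0.04)·[0.4898·73.1368 + 0.5102·4.7058] = 36.7239

$36.72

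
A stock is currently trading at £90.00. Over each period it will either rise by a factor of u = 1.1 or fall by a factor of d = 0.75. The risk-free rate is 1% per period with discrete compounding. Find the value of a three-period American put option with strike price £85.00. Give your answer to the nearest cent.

Risk-neutral probability p = (1 + 0.01 − 0.75)/(1.1 − 0.75) = 0.2600/0.3500 = 0.7429
Terminal stock prices: S_uuu = 119.8, S_uud = 81.68, S_udd = 55.69, S_ddd = 37.97
Terminal payoffs (K − S): max(-34.79, 0) = 0, max(3.325, 0) = 3.325, max(29.31, 0) = 29.31, max(47.03, 0) = 47.03
Node uu (S = 108.9): continuation = 1/1.01·[0.7429·0.0000 + 0.2571·3.3250] = 0.8465; exercise value = 0.0000 ≤ continuation, so V_uu = 0.8465
Node ud (S = 74.25): continuation = 1/1.01·[0.7429·3.3250 + 0.2571·29.3125] = 9.9084; exercise value = 10.7500 > continuation, so V_ud = 10.7500 (exercise)
Node dd (S = 50.62): continuation = 1/1.01·[0.7429·29.3125 + 0.2571·47.0312] = 33.5334; exercise value = 34.3750 > continuation, so V_dd = 34.3750 (exercise)
Node u (S = 99): continuation = 1/1.01·[0.7429·0.8465 + 0.2571·10.7500] = 3.3595; exercise value = 0.0000 ≤ continuation, so V_u = 3.3595
Node d (S = 67.5): continuation = 1/1.01·[0.7429·10.7500 + 0.2571·34.3750] = 16.6584; exercise value = 17.5000 > continuation, so V_d = 17.5000 (exercise)
Node 0 (S = 90): continuation = 1/1.01·[0.7429·3.3595 + 0.2571·17.5000] = 6.9264; exercise value = 0.0000 ≤ continuation, so V_0 = 6.9264

£6.93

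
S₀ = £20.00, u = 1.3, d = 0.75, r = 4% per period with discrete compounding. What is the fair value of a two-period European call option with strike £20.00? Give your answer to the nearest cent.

Risk-neutral probability p = (1 + 0.04 − 0.75)/(1.3 − 0.75) = 0.2900/0.5500 = 0.5273
Terminal stock prices: S_uu = 33.8, S_ud = 19.5, S_dd = 11.25
Terminal payoffs (S − K): max(13.8, 0) = 13.8, max(-0.5, 0) = 0, max(-8.75, 0) = 0
Node u (S = 26): V_u = 1/1.04·[0.5273·13.8000 + 0.4727·0.0000] = 6.9965
Node d (S = 15): V_d = 1/1.04·[0.5273·0.0000 + 0.4727·0.0000] = 0.0000
Node 0 (S = 20): V_0 = 1/1.04·[0.5273·6.9965 + 0.4727·0.0000] = 3.5472

£3.55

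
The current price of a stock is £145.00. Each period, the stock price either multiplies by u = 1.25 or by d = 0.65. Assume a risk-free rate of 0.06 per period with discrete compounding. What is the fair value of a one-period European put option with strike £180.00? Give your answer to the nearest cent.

Risk-neutral probability p = (1 + 0.06 − 0.65)/(1.25 − 0.65) = 0.4100/0.6000 = 0.6833
Terminal stock prices: S_u = 181.2, S_d = 94.25
Terminal payoffs (K − S): max(-1.25, 0) = 0, max(85.75, 0) = 85.75
Node 0 (S = 145): V_0 = 1/1.06·[0.6833·0.0000 + 0.3167·85.7500] = 25.6171

£25.62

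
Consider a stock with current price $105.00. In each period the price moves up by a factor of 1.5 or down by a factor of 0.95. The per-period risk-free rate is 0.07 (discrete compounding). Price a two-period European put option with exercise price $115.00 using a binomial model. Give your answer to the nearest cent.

Risk-neutral probability p = (1 + 0.07 − 0.95)/(1.5 − 0.95) = 0.1200/0.5500 = 0.2182
Terminal stock prices: S_uu = 236.2, S_ud = 149.6, S_dd = 94.76
Terminal payoffs (K − S): max(-121.2, 0) = 0, max(-34.62, 0) = 0, max(20.24, 0) = 20.24
Node u (S = 157.5): V_u = 1/1.07·[0.2182·0.0000 + 0.7818·0.0000] = 0.0000
Node d (S = 99.75): V_d = 1/1.07·[0.2182·0.0000 + 0.7818·20.2375] = 14.7870
Node 0 (S = 105): V_0 = 1/1.07·[0.2182·0.0000 + 0.7818·14.7870] = 10.8044

$10.80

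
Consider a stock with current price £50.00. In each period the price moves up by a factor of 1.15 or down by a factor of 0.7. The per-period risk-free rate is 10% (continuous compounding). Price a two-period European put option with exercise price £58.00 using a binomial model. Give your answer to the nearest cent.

£2.88

Risk-neutral probability p = (e^0.1 − 0.7)/(1.15 − 0.7) = 0.4052/0.4500 = 0.9004
Terminal stock prices: S_uu = 66.12, S_ud = 40.25, S_dd = 24.5
Terminal payoffs (K − S): max(-8.125, 0) = 0, max(17.75, 0) = 17.75, max(33.5, 0) = 33.5
Node u (S = 57.5): V_u = e^(−0.1)·[0.9004·0.0000 + 0.0996·17.7500] = 1.6000
Node d (S = 35): V_d = e^(−0.1)·[0.9004·17.7500 + 0.0996·33.5000] = 17.4806
Node 0 (S = 50): V_0 = e^(−0.1)·[0.9004·1.6000 + 0.0996·17.4806] = 2.8792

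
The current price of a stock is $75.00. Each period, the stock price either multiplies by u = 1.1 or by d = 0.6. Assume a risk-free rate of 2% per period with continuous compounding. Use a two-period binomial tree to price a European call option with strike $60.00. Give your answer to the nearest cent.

Risk-neutral probability p = (e^0.02 − 0.6)/(1.1 − 0.6) = 0.4202/0.5000 = 0.8404
Terminal stock prices: S_uu = 90.75, S_ud = 49.5, S_dd = 27
Terminal payoffs (S − K): max(30.75, 0) = 30.75, max(-10.5, 0) = 0, max(-33, 0) = 0
Node u (S = 82.5): V_u = e^(−0.02)·[0.8404·30.7500 + 0.1596·0.0000] = 25.3307
Node d (S = 45): V_d = e^(−0.02)·[0.8404·0.0000 + 0.1596·0.0000] = 0.0000
Node 0 (S = 75): V_0 = e^(−0.02)·[0.8404·25.3307 + 0.1596·0.0000] = 20.8664

$20.87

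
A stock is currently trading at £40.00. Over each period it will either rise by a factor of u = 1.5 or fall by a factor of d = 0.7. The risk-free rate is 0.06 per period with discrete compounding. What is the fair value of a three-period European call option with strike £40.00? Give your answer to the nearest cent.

£13.72

Risk-neutral probability p = (1 + 0.06 − 0.7)/(1.5 − 0.7) = 0.3600/0.8000 = 0.4500
Terminal stock prices: S_uuu = 135, S_uud = 63, S_udd = 29.4, S_ddd = 13.72
Terminal payoffs (S − K): max(95, 0) = 95, max(23, 0) = 23, max(-10.6, 0) = 0, max(-26.28, 0) = 0
Node uu (S = 90): V_uu = 1/1.06·[0.4500·95.0000 + 0.5500·23.0000] = 52.2642
Node ud (S = 42): V_ud = 1/1.06·[0.4500·23.0000 + 0.5500·0.0000] = 9.7642
Node dd (S = 19.6): V_dd = 1/1.06·[0.4500·0.0000 + 0.5500·0.0000] = 0.0000
Node u (S = 60): V_u = 1/1.06·[0.4500·52.2642 + 0.5500·9.7642] = 27.2539
Node d (S = 28): V_d = 1/1.06·[0.4500·9.7642 + 0.5500·0.0000] = 4.1452
Node 0 (S = 40): V_0 = 1/1.06·[0.4500·27.2539 + 0.5500·4.1452] = 13.7208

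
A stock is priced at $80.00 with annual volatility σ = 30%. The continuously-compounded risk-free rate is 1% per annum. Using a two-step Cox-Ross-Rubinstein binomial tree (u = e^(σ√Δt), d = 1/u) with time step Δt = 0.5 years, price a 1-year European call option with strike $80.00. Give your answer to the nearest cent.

$8.81

CRR parameters: u = e^(σ√Δt) = e^(0.3·√0.5) = 1.2363, d = 1/u = 0.8089
Per-period rate: rΔt = 0.01·0.5 = 0.005, so R = e^0.005 = 1.0050
Risk-neutral probability p = (e^0.005 − 0.8089)/(1.2363 − 0.8089) = 0.1962/0.4275 = 0.4589
Terminal stock prices: S_uu = 122.3, S_ud = 80, S_dd = 52.34
Terminal payoffs (S − K): max(42.28, 0) = 42.28, max(0, 0) = 0, max(-27.66, 0) = 0
Node u (S = 98.9): V_u = e^(−0.005)·[0.4589·42.2772 + 0.5411·0.0000] = 19.3039
Node d (S = 64.71): V_d = e^(−0.005)·[0.4589·0.0000 + 0.5411·0.0000] = 0.0000
Node 0 (S = 80): V_0 = e^(−0.005)·[0.4589·19.3039 + 0.5411·0.0000] = 8.8142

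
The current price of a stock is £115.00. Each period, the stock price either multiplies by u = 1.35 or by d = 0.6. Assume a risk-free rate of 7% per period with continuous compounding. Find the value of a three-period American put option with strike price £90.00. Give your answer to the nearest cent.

Risk-neutral probability p = (e^0.07 − 0.6)/(1.35 − 0.6) = 0.4725/0.7500 = 0.6300
Terminal stock prices: S_uuu = 282.9, S_uud = 125.8, S_udd = 55.89, S_ddd = 24.84
Terminal payoffs (K − S): max(-192.9, 0) = 0, max(-35.75, 0) = 0, max(34.11, 0) = 34.11, max(65.16, 0) = 65.16
Node uu (S = 209.6): continuation = e^(−0.07)·[0.6300·0.0000 + 0.3700·0.0000] = 0.0000; exercise value = 0.0000 ≤ continuation, so V_uu = 0.0000
Node ud (S = 93.15): continuation = e^(−0.07)·[0.6300·0.0000 + 0.3700·34.1100] = 11.7671; exercise value = 0.0000 ≤ continuation, so V_ud = 11.7671
Node dd (S = 41.4): continuation = e^(−0.07)·[0.6300·34.1100 + 0.3700·65.1600] = 42.5154; exercise value = 48.6000 > continuation, so V_dd = 48.6000 (exercise)
Node u (S = 155.2): continuation = e^(−0.07)·[0.6300·0.0000 + 0.3700·11.7671] = 4.0594; exercise value = 0.0000 ≤ continuation, so V_u = 4.0594
Node d (S = 69): continuation = e^(−0.07)·[0.6300·11.7671 + 0.3700·48.6000] = 23.6780; exercise value = 21.0000 ≤ continuation, so V_d = 23.6780
Node 0 (S = 115): continuation = e^(−0.07)·[0.6300·4.0594 + 0.3700·23.6780] = 10.5529; exercise value = 0.0000 ≤ continuation, so V_0 = 10.5529

£10.55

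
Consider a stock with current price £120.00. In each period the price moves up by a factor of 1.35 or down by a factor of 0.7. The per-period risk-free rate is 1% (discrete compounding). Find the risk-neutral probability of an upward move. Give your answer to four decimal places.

p = 0.4769

Risk-neutral probability p = (1 + 0.01 − 0.7)/(1.35 − 0.7) = 0.3100/0.6500 = 0.4769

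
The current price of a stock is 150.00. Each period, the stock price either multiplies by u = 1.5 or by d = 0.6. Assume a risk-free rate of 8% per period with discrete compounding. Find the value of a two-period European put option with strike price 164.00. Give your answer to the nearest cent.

32.91

Risk-neutral probability p = (1 + 0.08 − 0.6)/(1.5 − 0.6) = 0.4800/0.9000 = 0.5333
Terminal stock prices: S_uu = 337.5, S_ud = 135, S_dd = 54
Terminal payoffs (K − S): max(-173.5, 0) = 0, max(29, 0) = 29, max(110, 0) = 110
Node u (S = 225): V_u = 1/1.08·[0.5333·0.0000 + 0.4667·29.0000] = 12.5309
Node d (S = 90): V_d = 1/1.08·[0.5333·29.0000 + 0.4667·110.0000] = 61.8519
Node 0 (S = 150): V_0 = 1/1.08·[0.5333·12.5309 + 0.4667·61.8519] = 32.9142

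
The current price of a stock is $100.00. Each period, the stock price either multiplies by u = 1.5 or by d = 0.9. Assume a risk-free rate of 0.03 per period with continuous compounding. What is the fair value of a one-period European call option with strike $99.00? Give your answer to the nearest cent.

$10.76

Risk-neutral probability p = (e^0.03 − 0.9)/(1.5 − 0.9) = 0.1305/0.6000 = 0.2174
Terminal stock prices: S_u = 150, S_d = 90
Terminal payoffs (S − K): max(51, 0) = 51, max(-9, 0) = 0
Node 0 (S = 100): V_0 = e^(−0.03)·[0.2174·51.0000 + 0.7826·0.0000] = 10.7609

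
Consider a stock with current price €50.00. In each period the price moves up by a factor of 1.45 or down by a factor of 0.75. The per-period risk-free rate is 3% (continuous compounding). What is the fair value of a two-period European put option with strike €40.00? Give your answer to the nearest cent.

€4.02

Risk-neutral probability p = (e^0.03 − 0.75)/(1.45 − 0.75) = 0.2805/0.7000 = 0.4006
Terminal stock prices: S_uu = 105.1, S_ud = 54.38, S_dd = 28.12
Terminal payoffs (K − S): max(-65.12, 0) = 0, max(-14.38, 0) = 0, max(11.88, 0) = 11.88
Node u (S = 72.5): V_u = e^(−0.03)·[0.4006·0.0000 + 0.5994·0.0000] = 0.0000
Node d (S = 37.5): V_d = e^(−0.03)·[0.4006·0.0000 + 0.5994·11.8750] = 6.9069
Node 0 (S = 50): V_0 = e^(−0.03)·[0.4006·0.0000 + 0.5994·6.9069] = 4.0173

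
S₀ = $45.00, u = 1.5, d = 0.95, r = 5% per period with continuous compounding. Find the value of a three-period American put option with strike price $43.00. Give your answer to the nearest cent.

$2.07

Risk-neutral probability p = (e^0.05 − 0.95)/(1.5 − 0.95) = 0.1013/0.5500 = 0.1841
Terminal stock prices: S_uuu = 151.9, S_uud = 96.19, S_udd = 60.92, S_ddd = 38.58
Terminal payoffs (K − S): max(-108.9, 0) = 0, max(-53.19, 0) = 0, max(-17.92, 0) = 0, max(4.418, 0) = 4.418
Node uu (S = 101.2): continuation = e^(−0.05)·[0.1841·0.0000 + 0.8159·0.0000] = 0.0000; exercise value = 0.0000 ≤ continuation, so V_uu = 0.0000
Node ud (S = 64.12): continuation = e^(−0.05)·[0.1841·0.0000 + 0.8159·0.0000] = 0.0000; exercise value = 0.0000 ≤ continuation, so V_ud = 0.0000
Node dd (S = 40.61): continuation = e^(−0.05)·[0.1841·0.0000 + 0.8159·4.4181] = 3.4288; exercise value = 2.3875 ≤ continuation, so V_dd = 3.4288
Node u (S = 67.5): continuation = e^(−0.05)·[0.1841·0.0000 + 0.8159·0.0000] = 0.0000; exercise value = 0.0000 ≤ continuation, so V_u = 0.0000
Node d (S = 42.75): continuation = e^(−0.05)·[0.1841·0.0000 + 0.8159·3.4288] = 2.6610; exercise value = 0.2500 ≤ continuation, so V_d = 2.6610
Node 0 (S = 45): continuation = e^(−0.05)·[0.1841·0.0000 + 0.8159·2.6610] = 2.0652; exercise value = 0.0000 ≤ continuation, so V_0 = 2.0652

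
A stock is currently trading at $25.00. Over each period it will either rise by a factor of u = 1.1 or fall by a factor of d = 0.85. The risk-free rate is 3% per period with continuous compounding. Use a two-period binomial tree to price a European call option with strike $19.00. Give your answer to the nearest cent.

$7.17

Risk-neutral probability p = (e^0.03 − 0.85)/(1.1 − 0.85) = 0.1805/0.2500 = 0.7218
Terminal stock prices: S_uu = 30.25, S_ud = 23.38, S_dd = 18.06
Terminal payoffs (S − K): max(11.25, 0) = 11.25, max(4.375, 0) = 4.375, max(-0.9375, 0) = 0
Node u (S = 27.5): V_u = e^(−0.03)·[0.7218·11.2500 + 0.2782·4.3750] = 9.0615
Node d (S = 21.25): V_d = e^(−0.03)·[0.7218·4.3750 + 0.2782·0.0000] = 3.0646
Node 0 (S = 25): V_0 = e^(−0.03)·[0.7218·9.0615 + 0.2782·3.0646] = 7.1748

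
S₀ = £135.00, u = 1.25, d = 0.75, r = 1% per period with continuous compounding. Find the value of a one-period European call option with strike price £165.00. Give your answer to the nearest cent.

£1.93

Risk-neutral probability p = (e^0.01 − 0.75)/(1.25 − 0.75) = 0.2601/0.5000 = 0.5201
Terminal stock prices: S_u = 168.8, S_d = 101.2
Terminal payoffs (S − K): max(3.75, 0) = 3.75, max(-63.75, 0) = 0
Node 0 (S = 135): V_0 = e^(−0.01)·[0.5201·3.7500 + 0.4799·0.0000] = 1.9310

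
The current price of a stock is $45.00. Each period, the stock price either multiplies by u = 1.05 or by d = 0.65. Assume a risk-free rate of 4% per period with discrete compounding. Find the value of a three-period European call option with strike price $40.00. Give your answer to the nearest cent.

$9.96

Risk-neutral probability p = (1 + 0.04 − 0.65)/(1.05 − 0.65) = 0.3900/0.4000 = 0.9750
Terminal stock prices: S_uuu = 52.09, S_uud = 32.25, S_udd = 19.96, S_ddd = 12.36
Terminal payoffs (S − K): max(12.09, 0) = 12.09, max(-7.752, 0) = 0, max(-20.04, 0) = 0, max(-27.64, 0) = 0
Node uu (S = 49.61): V_uu = 1/1.04·[0.9750·12.0931 + 0.0250·0.0000] = 11.3373
Node ud (S = 30.71): V_ud = 1/1.04·[0.9750·0.0000 + 0.0250·0.0000] = 0.0000
Node dd (S = 19.01): V_dd = 1/1.04·[0.9750·0.0000 + 0.0250·0.0000] = 0.0000
Node u (S = 47.25): V_u = 1/1.04·[0.9750·11.3373 + 0.0250·0.0000] = 10.6287
Node d (S = 29.25): V_d = 1/1.04·[0.9750·0.0000 + 0.0250·0.0000] = 0.0000
Node 0 (S = 45): V_0 = 1/1.04·[0.9750·10.6287 + 0.0250·0.0000] = 9.9644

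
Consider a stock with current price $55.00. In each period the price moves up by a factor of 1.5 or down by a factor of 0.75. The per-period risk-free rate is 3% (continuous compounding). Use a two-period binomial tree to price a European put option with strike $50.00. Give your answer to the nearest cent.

Risk-neutral probability p = (e^0.03 − 0.75)/(1.5 − 0.75) = 0.2805/0.7500 = 0.3739
Terminal stock prices: S_uu = 123.8, S_ud = 61.88, S_dd = 30.94
Terminal payoffs (K − S): max(-73.75, 0) = 0, max(-11.88, 0) = 0, max(19.06, 0) = 19.06
Node u (S = 82.5): V_u = e^(−0.03)·[0.3739·0.0000 + 0.6261·0.0000] = 0.0000
Node d (S = 41.25): V_d = e^(−0.03)·[0.3739·0.0000 + 0.6261·19.0625] = 11.5816
Node 0 (S = 55): V_0 = e^(−0.03)·[0.3739·0.0000 + 0.6261·11.5816] = 7.0365

$7.04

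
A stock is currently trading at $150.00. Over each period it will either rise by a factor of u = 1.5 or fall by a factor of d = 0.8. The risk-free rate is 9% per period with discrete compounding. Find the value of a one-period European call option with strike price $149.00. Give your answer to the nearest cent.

$28.89

Risk-neutral probability p = (1 + 0.09 − 0.8)/(1.5 − 0.8) = 0.2900/0.7000 = 0.4143
Terminal stock prices: S_u = 225, S_d = 120
Terminal payoffs (S − K): max(76, 0) = 76, max(-29, 0) = 0
Node 0 (S = 150): V_0 = 1/1.09·[0.4143·76.0000 + 0.5857·0.0000] = 28.8860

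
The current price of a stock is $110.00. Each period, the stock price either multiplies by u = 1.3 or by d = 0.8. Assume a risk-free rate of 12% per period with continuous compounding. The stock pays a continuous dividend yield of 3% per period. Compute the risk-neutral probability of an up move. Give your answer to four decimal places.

p = 0.5883

Per-period risk-free factor R = e^0.12 = 1.1275; dividend-adjusted growth = e^(0.12−0.03) = 1.0942.
Risk-neutral probability p = (1.0942 − 0.8)/(1.3 − 0.8) = 0.2942/0.5000 = 0.5883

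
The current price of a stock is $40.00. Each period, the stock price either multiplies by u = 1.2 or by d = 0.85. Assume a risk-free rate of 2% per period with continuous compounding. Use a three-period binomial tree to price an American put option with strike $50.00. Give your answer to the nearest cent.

$10.38

Risk-neutral probability p = (e^0.02 − 0.85)/(1.2 − 0.85) = 0.1702/0.3500 = 0.4863
Terminal stock prices: S_uuu = 69.12, S_uud = 48.96, S_udd = 34.68, S_ddd = 24.56
Terminal payoffs (K − S): max(-19.12, 0) = 0, max(1.04, 0) = 1.04, max(15.32, 0) = 15.32, max(25.44, 0) = 25.44
Node uu (S = 57.6): continuation = e^(−0.02)·[0.4863·0.0000 + 0.5137·1.0400] = 0.5237; exercise value = 0.0000 ≤ continuation, so V_uu = 0.5237
Node ud (S = 40.8): continuation = e^(−0.02)·[0.4863·1.0400 + 0.5137·15.3200] = 8.2099; exercise value = 9.2000 > continuation, so V_ud = 9.2000 (exercise)
Node dd (S = 28.9): continuation = e^(−0.02)·[0.4863·15.3200 + 0.5137·25.4350] = 20.1099; exercise value = 21.1000 > continuation, so V_dd = 21.1000 (exercise)
Node u (S = 48): continuation = e^(−0.02)·[0.4863·0.5237 + 0.5137·9.2000] = 4.8822; exercise value = 2.0000 ≤ continuation, so V_u = 4.8822
Node d (S = 34): continuation = e^(−0.02)·[0.4863·9.2000 + 0.5137·21.1000] = 15.0099; exercise value = 16.0000 > continuation, so V_d = 16.0000 (exercise)
Node 0 (S = 40): continuation = e^(−0.02)·[0.4863·4.8822 + 0.5137·16.0000] = 10.3837; exercise value = 10.0000 ≤ continuation, so V_0 = 10.3837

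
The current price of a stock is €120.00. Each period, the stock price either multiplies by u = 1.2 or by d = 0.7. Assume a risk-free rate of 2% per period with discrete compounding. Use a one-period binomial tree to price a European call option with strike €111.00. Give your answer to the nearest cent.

Risk-neutral probability p = (1 + 0.02 − 0.7)/(1.2 − 0.7) = 0.3200/0.5000 = 0.6400
Terminal stock prices: S_u = 144, S_d = 84
Terminal payoffs (S − K): max(33, 0) = 33, max(-27, 0) = 0
Node 0 (S = 120): V_0 = 1/1.02·[0.6400·33.0000 + 0.3600·0.0000] = 20.7059

€20.71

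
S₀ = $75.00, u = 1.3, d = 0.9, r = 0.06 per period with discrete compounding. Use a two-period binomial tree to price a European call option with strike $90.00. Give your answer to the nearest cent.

Risk-neutral probability p = (1 + 0.06 − 0.9)/(1.3 − 0.9) = 0.1600/0.4000 = 0.4000
Terminal stock prices: S_uu = 126.8, S_ud = 87.75, S_dd = 60.75
Terminal payoffs (S − K): max(36.75, 0) = 36.75, max(-2.25, 0) = 0, max(-29.25, 0) = 0
Node u (S = 97.5): V_u = 1/1.06·[0.4000·36.7500 + 0.6000·0.0000] = 13.8679
Node d (S = 67.5): V_d = 1/1.06·[0.4000·0.0000 + 0.6000·0.0000] = 0.0000
Node 0 (S = 75): V_0 = 1/1.06·[0.4000·13.8679 + 0.6000·0.0000] = 5.2332

$5.23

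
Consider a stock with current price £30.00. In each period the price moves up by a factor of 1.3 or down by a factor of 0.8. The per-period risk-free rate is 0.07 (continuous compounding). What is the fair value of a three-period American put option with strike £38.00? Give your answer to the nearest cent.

£8.00

Risk-neutral probability p = (e^0.07 − 0.8)/(1.3 − 0.8) = 0.2725/0.5000 = 0.5450
Terminal stock prices: S_uuu = 65.91, S_uud = 40.56, S_udd = 24.96, S_ddd = 15.36
Terminal payoffs (K − S): max(-27.91, 0) = 0, max(-2.56, 0) = 0, max(13.04, 0) = 13.04, max(22.64, 0) = 22.64
Node uu (S = 50.7): continuation = e^(−0.07)·[0.5450·0.0000 + 0.4550·0.0000] = 0.0000; exercise value = 0.0000 ≤ continuation, so V_uu = 0.0000
Node ud (S = 31.2): continuation = e^(−0.07)·[0.5450·0.0000 + 0.4550·13.0400] = 5.5319; exercise value = 6.8000 > continuation, so V_ud = 6.8000 (exercise)
Node dd (S = 19.2): continuation = e^(−0.07)·[0.5450·13.0400 + 0.4550·22.6400] = 16.2310; exercise value = 18.8000 > continuation, so V_dd = 18.8000 (exercise)
Node u (S = 39): continuation = e^(−0.07)·[0.5450·0.0000 + 0.4550·6.8000] = 2.8847; exercise value = 0.0000 ≤ continuation, so V_u = 2.8847
Node d (S = 24): continuation = e^(−0.07)·[0.5450·6.8000 + 0.4550·18.8000] = 11.4310; exercise value = 14.0000 > continuation, so V_d = 14.0000 (exercise)
Node 0 (S = 30): continuation = e^(−0.07)·[0.5450·2.8847 + 0.4550·14.0000] = 7.4051; exercise value = 8.0000 > continuation, so V_0 = 8.0000 (exercise)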